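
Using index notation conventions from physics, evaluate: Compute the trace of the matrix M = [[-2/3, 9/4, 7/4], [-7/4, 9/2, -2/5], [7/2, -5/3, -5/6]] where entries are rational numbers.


The trace is the sum of diagonal entries.
Diagonal: M[1,1] = -2/3, M[2,2] = 9/2, M[3,3] = -5/6
Tr(M) = -2/3 + 9/2 + -5/6
Computing step by step:
After adding M[1,1]: -2/3
After adding M[2,2]: 23/6
After adding M[3,3]: 3
Tr(M) = 3

3


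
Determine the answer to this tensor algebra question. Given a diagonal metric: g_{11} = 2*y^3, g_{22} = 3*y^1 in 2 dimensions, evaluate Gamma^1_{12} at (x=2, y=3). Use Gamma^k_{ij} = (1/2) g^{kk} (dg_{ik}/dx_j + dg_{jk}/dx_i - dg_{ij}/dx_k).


For a diagonal metric, Gamma^k_{ij} = (1/2) g^{kk} (dg_{ik}/dx_j + dg_{jk}/dx_i - dg_{ij}/dx_k).
The metric is diagonal, so g_{ab} = 0 for a != b.
At the given point: g_{11} = 54, g_{22} = 9
g^{11} = 1/54
dg_{11}/dx_2 = dg_{11}/dx_2 = 54
dg_{21}/dx_1 = 0 (off-diagonal)
dg_{12}/dx_1 = 0 (off-diagonal)
Numerator = 54 + 0 - 0 = 54
Gamma^1_{12} = 54 / (2 * 54) = 1/2

1/2


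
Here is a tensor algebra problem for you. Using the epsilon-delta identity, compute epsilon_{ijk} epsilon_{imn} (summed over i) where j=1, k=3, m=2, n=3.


Using the identity: epsilon_{ijk} epsilon_{imn} = delta_{jm} delta_{kn} - delta_{jn} delta_{km}.
delta_{12} = 0
delta_{33} = 1
delta_{13} = 0
delta_{32} = 0
Result = 0 * 1 - 0 * 0 = 0 - 0 = 0

0


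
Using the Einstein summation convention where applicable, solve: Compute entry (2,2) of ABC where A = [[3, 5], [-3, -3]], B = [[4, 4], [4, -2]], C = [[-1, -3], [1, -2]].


(ABC)_{22} = sum_m (AB)_{2m} C_{m2}. First compute row 2 of AB.
(AB)_{21} = -3*4 + -3*4 = -24
(AB)_{22} = -3*4 + -3*-2 = -6
Now contract with column 2 of C:
(AB)_{21} * C_{12} = -24 * -3 = 72
(AB)_{22} * C_{22} = -6 * -2 = 12
(ABC)_{22} = 72 + 12 = 84

84


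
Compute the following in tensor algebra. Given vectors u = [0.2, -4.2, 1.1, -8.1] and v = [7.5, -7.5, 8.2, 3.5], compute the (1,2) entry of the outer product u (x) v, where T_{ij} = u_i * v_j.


The outer product entry T_{ij} = u_i * v_j.
We need i=1, j=2.
u_1 = 0.2, v_2 = -7.5
T_{1,2} = 0.2 * -7.5 = -1.5

-1.5


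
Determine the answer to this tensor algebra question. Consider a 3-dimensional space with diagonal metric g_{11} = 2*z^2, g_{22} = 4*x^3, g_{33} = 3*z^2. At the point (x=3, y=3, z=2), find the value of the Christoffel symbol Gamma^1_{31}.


For a diagonal metric, Gamma^k_{ij} = (1/2) g^{kk} (dg_{ik}/dx_j + dg_{jk}/dx_i - dg_{ij}/dx_k).
The metric is diagonal, so g_{ab} = 0 for a != b.
At the given point: g_{11} = 8, g_{22} = 108, g_{33} = 12
g^{11} = 1/8
dg_{31}/dx_1 = 0 (off-diagonal)
dg_{11}/dx_3 = dg_{11}/dx_3 = 8
dg_{31}/dx_1 = 0 (off-diagonal)
Numerator = 0 + 8 - 0 = 8
Gamma^1_{31} = 8 / (2 * 8) = 1/2

1/2


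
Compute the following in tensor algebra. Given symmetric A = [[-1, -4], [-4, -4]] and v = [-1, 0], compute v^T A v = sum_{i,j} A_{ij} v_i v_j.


First compute Av:
(Av)_1 = -1*-1 + -4*0 = 1
(Av)_2 = -4*-1 + -4*0 = 4
Av = [1, 4]
Then v^T (Av) = -1*1 + 0*4
= -1 + 0 = -1

-1


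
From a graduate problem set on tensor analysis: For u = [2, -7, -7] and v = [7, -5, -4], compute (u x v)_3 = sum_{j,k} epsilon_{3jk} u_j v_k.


(u x v)_3 = sum_{j,k} epsilon_{3jk} u_j v_k. Only permutations of (1,2,3) contribute; the two non-zero terms are:
eps_{312} u_1 v_2 = 1 * 2 * -5 = -10
eps_{321} u_2 v_1 = -1 * -7 * 7 = 49
(u x v)_3 = 39

39


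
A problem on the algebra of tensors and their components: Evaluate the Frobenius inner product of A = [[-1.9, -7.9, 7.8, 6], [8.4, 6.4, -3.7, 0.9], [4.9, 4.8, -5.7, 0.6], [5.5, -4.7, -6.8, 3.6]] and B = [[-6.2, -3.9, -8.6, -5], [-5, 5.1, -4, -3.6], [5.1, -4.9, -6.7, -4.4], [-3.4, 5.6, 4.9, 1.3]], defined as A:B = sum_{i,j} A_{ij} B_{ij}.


A:B = sum over all i,j of A_{ij} * B_{ij}.
Row 1: -1.9*-6.2=11.78, -7.9*-3.9=30.81, 7.8*-8.6=-67.08, 6*-5=-30 => row sum = -54.49
Row 2: 8.4*-5=-42, 6.4*5.1=32.64, -3.7*-4=14.8, 0.9*-3.6=-3.24 => row sum = 2.2
Row 3: 4.9*5.1=24.99, 4.8*-4.9=-23.52, -5.7*-6.7=38.19, 0.6*-4.4=-2.64 => row sum = 37.02
Row 4: 5.5*-3.4=-18.7, -4.7*5.6=-26.32, -6.8*4.9=-33.32, 3.6*1.3=4.68 => row sum = -73.66
Total = -54.49 + 2.2 + 37.02 + -73.66 = -88.93

-88.93


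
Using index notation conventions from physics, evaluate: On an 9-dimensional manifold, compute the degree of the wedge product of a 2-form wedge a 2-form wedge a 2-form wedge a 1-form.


The degree of a wedge product is the sum of the degrees of the individual forms.
Degrees: 2, 2, 2, 1
Total degree = 2 + 2 + 2 + 1 = 7

7


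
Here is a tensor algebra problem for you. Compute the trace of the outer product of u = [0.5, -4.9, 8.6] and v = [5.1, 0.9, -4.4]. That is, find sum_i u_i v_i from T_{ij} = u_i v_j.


The outer product gives T_{ij} = u_i v_j.
The trace (contraction) is Tr(T) = sum_i T_{ii} = sum_i u_i v_i.
Diagonal entries:
T_{11} = u_1 * v_1 = 0.5 * 5.1 = 2.55
T_{22} = u_2 * v_2 = -4.9 * 0.9 = -4.41
T_{33} = u_3 * v_3 = 8.6 * -4.4 = -37.84
Tr(T) = 2.55 + -4.41 + -37.84 = -39.7

-39.7


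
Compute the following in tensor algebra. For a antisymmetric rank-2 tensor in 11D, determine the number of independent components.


A antisymmetric rank-2 tensor in d dimensions has d(d-1)/2 independent components.
d = 11
d(d-1)/2 = 11 * 10 / 2 = 110 / 2 = 55

55


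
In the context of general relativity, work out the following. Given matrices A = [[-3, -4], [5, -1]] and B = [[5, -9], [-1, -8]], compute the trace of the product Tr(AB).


Tr(AB) = sum_i (AB)_{ii} where (AB)_{ii} = sum_k A_{ik} B_{ki}.
(AB)_{11} = -3*5 + -4*-1 = -11
(AB)_{22} = 5*-9 + -1*-8 = -37
Tr(AB) = -11 + -37 = -48

-48


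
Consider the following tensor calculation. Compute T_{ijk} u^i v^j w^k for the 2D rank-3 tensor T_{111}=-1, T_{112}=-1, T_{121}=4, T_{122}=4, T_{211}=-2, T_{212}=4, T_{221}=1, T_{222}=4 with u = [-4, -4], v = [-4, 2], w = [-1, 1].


S = sum over i,j,k of T_{ijk} u_i v_j w_k. Expanding all 8 terms:
T_{111}*u_1*v_1*w_1 = -1*-4*-4*-1 = 16  (running total: 16)
T_{112}*u_1*v_1*w_2 = -1*-4*-4*1 = -16  (running total: 0)
T_{121}*u_1*v_2*w_1 = 4*-4*2*-1 = 32  (running total: 32)
T_{122}*u_1*v_2*w_2 = 4*-4*2*1 = -32  (running total: 0)
T_{211}*u_2*v_1*w_1 = -2*-4*-4*-1 = 32  (running total: 32)
T_{212}*u_2*v_1*w_2 = 4*-4*-4*1 = 64  (running total: 96)
T_{221}*u_2*v_2*w_1 = 1*-4*2*-1 = 8  (running total: 104)
T_{222}*u_2*v_2*w_2 = 4*-4*2*1 = -32  (running total: 72)
S = 72

72


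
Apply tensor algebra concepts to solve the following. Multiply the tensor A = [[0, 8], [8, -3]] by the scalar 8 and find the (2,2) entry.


Scalar multiplication: (cA)_{ij} = c * A_{ij}.
c = 8
A_{22} = -3
(cA)_{22} = 8 * -3 = -24

-24


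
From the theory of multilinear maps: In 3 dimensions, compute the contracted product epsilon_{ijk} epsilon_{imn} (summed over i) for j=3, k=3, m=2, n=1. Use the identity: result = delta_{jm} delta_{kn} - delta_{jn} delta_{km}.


Using the identity: epsilon_{ijk} epsilon_{imn} = delta_{jm} delta_{kn} - delta_{jn} delta_{km}.
delta_{32} = 0
delta_{31} = 0
delta_{31} = 0
delta_{32} = 0
Result = 0 * 0 - 0 * 0 = 0 - 0 = 0

0


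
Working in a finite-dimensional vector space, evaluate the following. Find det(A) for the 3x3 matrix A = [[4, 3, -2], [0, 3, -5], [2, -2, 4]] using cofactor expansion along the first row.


Expanding along the first row, det(A) = a11*M_11 - a12*M_12 + a13*M_13, where M_1j is the (1,j) minor.
Minor M_11 = 3*4 - -5*-2 = 2
Minor M_12 = 0*4 - -5*2 = 10
Minor M_13 = 0*-2 - 3*2 = -6
det = 4*(2) - 3*(10) + -2*(-6)
    = 8 - 30 + 12
    = -10

-10


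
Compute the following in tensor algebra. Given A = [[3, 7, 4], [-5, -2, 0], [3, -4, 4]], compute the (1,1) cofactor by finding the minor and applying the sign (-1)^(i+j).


To find cofactor C_{11}, delete row 1 and column 1.
The resulting 2x2 submatrix is: [[-2, 0], [-4, 4]]
Minor M_{11} = -2*4 - 0*-4
  = -8 - 0 = -8
Sign = (-1)^(1+1) = (-1)^2 = 1
Cofactor C_{11} = 1 * -8 = -8

-8


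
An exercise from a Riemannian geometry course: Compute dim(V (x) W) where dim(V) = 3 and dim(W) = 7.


The dimension of a tensor product is the product of dimensions.
dim(V) = 3, dim(W) = 7
dim(V (x) W) = 3 * 7 = 21

21


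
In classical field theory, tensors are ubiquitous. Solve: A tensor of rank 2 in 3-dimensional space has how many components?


The number of components of a rank-r tensor in d dimensions is d^r.
Here d = 3 and r = 2.
3^2 = 9

9


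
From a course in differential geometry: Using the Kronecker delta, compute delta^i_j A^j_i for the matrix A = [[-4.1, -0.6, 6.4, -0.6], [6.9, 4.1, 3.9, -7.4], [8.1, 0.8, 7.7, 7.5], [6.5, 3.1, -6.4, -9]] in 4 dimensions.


The contraction (trace) of a rank-2 tensor is the sum of its diagonal elements.
Diagonal entries: A[1,1] = -4.1, A[2,2] = 4.1, A[3,3] = 7.7, A[4,4] = -9
Tr(A) = -4.1 + 4.1 + 7.7 + -9 = -1.3

-1.3


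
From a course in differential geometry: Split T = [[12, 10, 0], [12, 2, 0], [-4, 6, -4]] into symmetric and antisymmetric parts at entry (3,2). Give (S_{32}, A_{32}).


T_{32} = 6
T_{23} = 0
S_{32} = (6 + 0)/2 = 6/2 = 3
A_{32} = (6 - 0)/2 = 6/2 = 3
Check: S + A = 3 + 3 = 6 = T_{32}.

(3, 3)


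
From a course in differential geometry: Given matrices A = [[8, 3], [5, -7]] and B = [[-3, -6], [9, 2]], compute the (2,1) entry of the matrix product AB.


(AB)_{ij} = sum_k A_{ik} B_{kj}.
For i=2, j=1:
A_{21} * B_{11} = 5 * -3 = -15
A_{22} * B_{21} = -7 * 9 = -63
Sum = -15 + -63 = -78

-78


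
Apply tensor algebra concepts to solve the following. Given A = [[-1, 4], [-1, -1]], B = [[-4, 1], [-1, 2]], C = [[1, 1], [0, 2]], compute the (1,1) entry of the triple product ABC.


(ABC)_{11} = sum_m (AB)_{1m} C_{m1}. First compute row 1 of AB.
(AB)_{11} = -1*-4 + 4*-1 = 0
(AB)_{12} = -1*1 + 4*2 = 7
Now contract with column 1 of C:
(AB)_{11} * C_{11} = 0 * 1 = 0
(AB)_{12} * C_{21} = 7 * 0 = 0
(ABC)_{11} = 0 + 0 = 0

0


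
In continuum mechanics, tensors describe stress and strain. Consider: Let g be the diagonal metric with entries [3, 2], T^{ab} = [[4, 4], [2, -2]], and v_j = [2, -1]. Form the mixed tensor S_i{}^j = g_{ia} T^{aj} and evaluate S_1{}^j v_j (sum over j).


Step 1: lower the first index. For a diagonal metric, g_{ia} T^{aj} = g_{ii} T^{ij} (no sum on i).
g_{11} = 3
S_1{}^1 = 3 * T^{11} = 3 * 4 = 12
S_1{}^2 = 3 * T^{12} = 3 * 4 = 12
Step 2: contract S_1{}^j with v_j.
S_1{}^1 * v_1 = 12 * 2 = 24
S_1{}^2 * v_2 = 12 * -1 = -12
Result = 24 + -12 = 12

12


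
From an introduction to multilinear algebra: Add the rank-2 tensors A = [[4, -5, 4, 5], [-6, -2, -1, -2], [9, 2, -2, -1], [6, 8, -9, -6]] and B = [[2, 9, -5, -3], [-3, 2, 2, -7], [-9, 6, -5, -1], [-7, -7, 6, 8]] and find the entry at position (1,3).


Tensor addition is component-wise: (A + B)_{ij} = A_{ij} + B_{ij}.
A_{13} = 4
B_{13} = -5
(A + B)_{13} = 4 + -5 = -1

-1


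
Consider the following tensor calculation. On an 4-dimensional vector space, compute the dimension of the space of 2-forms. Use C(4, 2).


The dimension of the space of p-forms on an n-dimensional space is C(n, p).
n = 4, p = 2
C(4, 2) = 4! / (2! * 2!) = 6

6


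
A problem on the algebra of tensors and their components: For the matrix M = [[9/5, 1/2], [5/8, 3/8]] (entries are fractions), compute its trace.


The trace is the sum of diagonal entries.
Diagonal: M[1,1] = 9/5, M[2,2] = 3/8
Tr(M) = 9/5 + 3/8
Computing step by step:
After adding M[1,1]: 9/5
After adding M[2,2]: 87/40
Tr(M) = 87/40

87/40


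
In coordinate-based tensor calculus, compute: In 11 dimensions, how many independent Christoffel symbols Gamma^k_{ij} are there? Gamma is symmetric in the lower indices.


Christoffel symbols Gamma^k_{ij} are symmetric in i,j, so there are d * d(d+1)/2 independent symbols.
d = 11
d(d+1)/2 = 11 * 12 / 2 = 66
Total = 11 * 66 = 726

726


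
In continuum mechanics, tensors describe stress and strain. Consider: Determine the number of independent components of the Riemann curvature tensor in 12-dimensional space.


The Riemann tensor in d dimensions has d^2(d^2 - 1)/12 independent components.
d = 12, so d^2 = 144
d^2 - 1 = 143
d^2(d^2 - 1) = 144 * 143 = 20592
Divide by 12: 20592 / 12 = 1716

1716


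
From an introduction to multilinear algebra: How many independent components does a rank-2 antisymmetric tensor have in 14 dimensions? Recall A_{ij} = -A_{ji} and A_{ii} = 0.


An antisymmetric rank-2 tensor satisfies A_{ij} = -A_{ji}, so diagonal entries are zero.
The independent components are the upper-triangular entries: C(n, 2) = n(n-1)/2.
n = 14
C(14, 2) = 14 * 13 / 2 = 182 / 2 = 91

91


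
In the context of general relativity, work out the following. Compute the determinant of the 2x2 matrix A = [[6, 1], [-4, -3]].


For a 2x2 matrix [[a, b], [c, d]], det = a*d - b*c.
a = 6, b = 1, c = -4, d = -3
a*d = 6 * -3 = -18
b*c = 1 * -4 = -4
det = -18 - -4 = -14

-14


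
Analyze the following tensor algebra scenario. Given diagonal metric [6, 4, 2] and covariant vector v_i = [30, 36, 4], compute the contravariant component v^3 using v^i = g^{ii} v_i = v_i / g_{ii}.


To raise an index with a diagonal metric: v^i = v_i / g_{ii}.
For index 3: v_3 = 4, g_{33} = 2
v^3 = 4 / 2 = 2

2


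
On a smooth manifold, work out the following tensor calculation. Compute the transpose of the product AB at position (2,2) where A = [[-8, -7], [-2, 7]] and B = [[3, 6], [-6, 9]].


(AB)^T_{ij} = (AB)_{ji} = sum_k A_{jk} B_{ki}.
For i=2, j=2 we need (AB)_{22}:
A_{21} * B_{12} = -2 * 6 = -12
A_{22} * B_{22} = 7 * 9 = 63
Sum = -12 + 63 = 51

51


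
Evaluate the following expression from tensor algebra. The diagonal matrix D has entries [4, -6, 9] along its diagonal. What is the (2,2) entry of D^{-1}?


For a diagonal matrix, the inverse has entries (D^{-1})_{ii} = 1/d_{ii}.
The diagonal entries are: d_{11} = 4, d_{22} = -6, d_{33} = 9
We need (D^{-1})_{22} = 1/d_{22} = 1/-6 = -1/6

-1/6


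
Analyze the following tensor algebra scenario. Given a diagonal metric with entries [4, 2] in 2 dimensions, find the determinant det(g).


For a diagonal metric, the determinant is the product of diagonal entries.
Diagonal entries: 4, 2
det(g) = 4 * 2 = 8

8


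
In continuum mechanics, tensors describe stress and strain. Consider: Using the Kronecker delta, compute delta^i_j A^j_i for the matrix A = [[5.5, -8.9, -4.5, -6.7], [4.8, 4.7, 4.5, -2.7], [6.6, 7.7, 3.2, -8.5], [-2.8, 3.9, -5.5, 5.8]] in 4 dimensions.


The contraction (trace) of a rank-2 tensor is the sum of its diagonal elements.
Diagonal entries: A[1,1] = 5.5, A[2,2] = 4.7, A[3,3] = 3.2, A[4,4] = 5.8
Tr(A) = 5.5 + 4.7 + 3.2 + 5.8 = 19.2

19.2


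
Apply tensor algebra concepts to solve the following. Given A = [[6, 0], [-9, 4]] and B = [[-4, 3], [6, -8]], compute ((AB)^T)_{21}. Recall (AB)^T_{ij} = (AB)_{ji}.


(AB)^T_{ij} = (AB)_{ji} = sum_k A_{jk} B_{ki}.
For i=2, j=1 we need (AB)_{12}:
A_{11} * B_{12} = 6 * 3 = 18
A_{12} * B_{22} = 0 * -8 = 0
Sum = 18 + 0 = 18

18


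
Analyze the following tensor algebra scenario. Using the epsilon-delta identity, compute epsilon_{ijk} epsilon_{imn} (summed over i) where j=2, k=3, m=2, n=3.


Using the identity: epsilon_{ijk} epsilon_{imn} = delta_{jm} delta_{kn} - delta_{jn} delta_{km}.
delta_{22} = 1
delta_{33} = 1
delta_{23} = 0
delta_{32} = 0
Result = 1 * 1 - 0 * 0 = 1 - 0 = 1

1


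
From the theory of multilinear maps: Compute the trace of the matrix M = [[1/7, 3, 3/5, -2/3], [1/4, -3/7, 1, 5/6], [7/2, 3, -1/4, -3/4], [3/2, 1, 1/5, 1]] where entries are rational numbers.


The trace is the sum of diagonal entries.
Diagonal: M[1,1] = 1/7, M[2,2] = -3/7, M[3,3] = -1/4, M[4,4] = 1
Tr(M) = 1/7 + -3/7 + -1/4 + 1
Computing step by step:
After adding M[1,1]: 1/7
After adding M[2,2]: -2/7
After adding M[3,3]: -15/28
After adding M[4,4]: 13/28
Tr(M) = 13/28

13/28


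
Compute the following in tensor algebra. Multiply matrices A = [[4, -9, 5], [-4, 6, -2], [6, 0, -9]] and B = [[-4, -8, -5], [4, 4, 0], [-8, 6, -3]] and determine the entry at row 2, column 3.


(AB)_{ij} = sum_k A_{ik} B_{kj}.
For i=2, j=3:
A_{21} * B_{13} = -4 * -5 = 20
A_{22} * B_{23} = 6 * 0 = 0
A_{23} * B_{33} = -2 * -3 = 6
Sum = 20 + 0 + 6 = 26

26


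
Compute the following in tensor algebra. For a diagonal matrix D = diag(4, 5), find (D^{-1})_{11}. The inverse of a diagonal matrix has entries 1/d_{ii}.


For a diagonal matrix, the inverse has entries (D^{-1})_{ii} = 1/d_{ii}.
The diagonal entries are: d_{11} = 4, d_{22} = 5
We need (D^{-1})_{11} = 1/d_{11} = 1/4 = 1/4

1/4


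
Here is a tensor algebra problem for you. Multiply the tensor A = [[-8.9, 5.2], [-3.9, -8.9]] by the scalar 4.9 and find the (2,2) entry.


Scalar multiplication: (cA)_{ij} = c * A_{ij}.
c = 4.9
A_{22} = -8.9
(cA)_{22} = 4.9 * -8.9 = -43.61

-43.61


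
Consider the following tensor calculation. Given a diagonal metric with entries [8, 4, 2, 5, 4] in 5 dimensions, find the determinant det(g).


For a diagonal metric, the determinant is the product of diagonal entries.
Diagonal entries: 8, 4, 2, 5, 4
det(g) = 8 * 4 * 2 * 5 * 4 = 1280

1280


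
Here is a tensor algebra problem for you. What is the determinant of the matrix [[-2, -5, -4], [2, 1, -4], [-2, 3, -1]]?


Expanding along the first row, det(A) = a11*M_11 - a12*M_12 + a13*M_13, where M_1j is the (1,j) minor.
Minor M_11 = 1*-1 - -4*3 = 11
Minor M_12 = 2*-1 - -4*-2 = -10
Minor M_13 = 2*3 - 1*-2 = 8
det = -2*(11) - -5*(-10) + -4*(8)
    = -22 - 50 + -32
    = -104

-104


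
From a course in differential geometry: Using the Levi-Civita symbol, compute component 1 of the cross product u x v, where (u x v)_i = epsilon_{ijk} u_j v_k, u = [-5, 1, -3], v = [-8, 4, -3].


(u x v)_1 = sum_{j,k} epsilon_{1jk} u_j v_k. Only permutations of (1,2,3) contribute; the two non-zero terms are:
eps_{123} u_2 v_3 = 1 * 1 * -3 = -3
eps_{132} u_3 v_2 = -1 * -3 * 4 = 12
(u x v)_1 = 9

9


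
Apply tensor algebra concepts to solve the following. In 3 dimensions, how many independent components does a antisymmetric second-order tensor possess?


A antisymmetric rank-2 tensor in d dimensions has d(d-1)/2 independent components.
d = 3
d(d-1)/2 = 3 * 2 / 2 = 6 / 2 = 3

3


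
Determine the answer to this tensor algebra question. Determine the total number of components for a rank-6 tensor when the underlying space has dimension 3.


The number of components of a rank-r tensor in d dimensions is d^r.
Here d = 3 and r = 6.
3^6 = 729

729


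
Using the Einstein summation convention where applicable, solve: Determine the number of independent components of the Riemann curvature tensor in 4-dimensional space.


The Riemann tensor in d dimensions has d^2(d^2 - 1)/12 independent components.
d = 4, so d^2 = 16
d^2 - 1 = 15
d^2(d^2 - 1) = 16 * 15 = 240
Divide by 12: 240 / 12 = 20

20


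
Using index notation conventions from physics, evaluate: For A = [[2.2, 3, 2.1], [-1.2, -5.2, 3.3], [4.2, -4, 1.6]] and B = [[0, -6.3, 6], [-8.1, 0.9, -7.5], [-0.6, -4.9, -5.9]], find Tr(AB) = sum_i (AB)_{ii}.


Tr(AB) = sum_i (AB)_{ii} where (AB)_{ii} = sum_k A_{ik} B_{ki}.
(AB)_{11} = 2.2*0 + 3*-8.1 + 2.1*-0.6 = -25.56
(AB)_{22} = -1.2*-6.3 + -5.2*0.9 + 3.3*-4.9 = -13.29
(AB)_{33} = 4.2*6 + -4*-7.5 + 1.6*-5.9 = 45.76
Tr(AB) = -25.56 + -13.29 + 45.76 = 6.91

6.91


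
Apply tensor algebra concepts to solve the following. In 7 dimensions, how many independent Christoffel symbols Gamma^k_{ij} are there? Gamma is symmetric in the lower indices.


Christoffel symbols Gamma^k_{ij} are symmetric in i,j, so there are d * d(d+1)/2 independent symbols.
d = 7
d(d+1)/2 = 7 * 8 / 2 = 28
Total = 7 * 28 = 196

196


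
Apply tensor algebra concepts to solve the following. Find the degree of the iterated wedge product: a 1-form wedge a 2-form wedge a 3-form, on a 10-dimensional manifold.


The degree of a wedge product is the sum of the degrees of the individual forms.
Degrees: 1, 2, 3
Total degree = 1 + 2 + 3 = 6

6


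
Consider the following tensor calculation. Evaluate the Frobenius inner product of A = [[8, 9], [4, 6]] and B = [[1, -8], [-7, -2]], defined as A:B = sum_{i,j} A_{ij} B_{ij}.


A:B = sum over all i,j of A_{ij} * B_{ij}.
Row 1: 8*1=8, 9*-8=-72 => row sum = -64
Row 2: 4*-7=-28, 6*-2=-12 => row sum = -40
Total = -64 + -40 = -104

-104


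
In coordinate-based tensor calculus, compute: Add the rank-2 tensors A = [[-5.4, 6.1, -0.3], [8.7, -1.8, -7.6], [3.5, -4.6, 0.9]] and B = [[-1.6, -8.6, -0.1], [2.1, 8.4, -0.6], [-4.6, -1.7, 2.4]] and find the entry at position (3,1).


Tensor addition is component-wise: (A + B)_{ij} = A_{ij} + B_{ij}.
A_{31} = 3.5
B_{31} = -4.6
(A + B)_{31} = 3.5 + -4.6 = -1.1

-1.1


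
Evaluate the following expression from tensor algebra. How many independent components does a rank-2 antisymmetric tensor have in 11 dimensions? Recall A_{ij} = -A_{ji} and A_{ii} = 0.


An antisymmetric rank-2 tensor satisfies A_{ij} = -A_{ji}, so diagonal entries are zero.
The independent components are the upper-triangular entries: C(n, 2) = n(n-1)/2.
n = 11
C(11, 2) = 11 * 10 / 2 = 110 / 2 = 55

55


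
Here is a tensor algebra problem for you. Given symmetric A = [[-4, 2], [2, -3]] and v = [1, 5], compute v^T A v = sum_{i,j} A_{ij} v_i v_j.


First compute Av:
(Av)_1 = -4*1 + 2*5 = 6
(Av)_2 = 2*1 + -3*5 = -13
Av = [6, -13]
Then v^T (Av) = 1*6 + 5*-13
= 6 + -65 = -59

-59


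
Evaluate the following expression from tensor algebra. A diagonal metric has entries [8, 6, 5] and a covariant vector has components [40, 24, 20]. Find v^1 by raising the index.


To raise an index with a diagonal metric: v^i = v_i / g_{ii}.
For index 1: v_1 = 40, g_{11} = 8
v^1 = 40 / 8 = 5

5


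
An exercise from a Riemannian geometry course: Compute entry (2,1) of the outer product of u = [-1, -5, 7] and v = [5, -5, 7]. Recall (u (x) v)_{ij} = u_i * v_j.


The outer product entry T_{ij} = u_i * v_j.
We need i=2, j=1.
u_2 = -5, v_1 = 5
T_{2,1} = -5 * 5 = -25

-25


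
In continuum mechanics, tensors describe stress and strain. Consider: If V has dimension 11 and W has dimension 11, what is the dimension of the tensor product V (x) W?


The dimension of a tensor product is the product of dimensions.
dim(V) = 11, dim(W) = 11
dim(V (x) W) = 11 * 11 = 121

121


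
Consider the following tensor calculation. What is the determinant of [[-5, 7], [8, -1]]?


For a 2x2 matrix [[a, b], [c, d]], det = a*d - b*c.
a = -5, b = 7, c = 8, d = -1
a*d = -5 * -1 = 5
b*c = 7 * 8 = 56
det = 5 - 56 = -51

-51


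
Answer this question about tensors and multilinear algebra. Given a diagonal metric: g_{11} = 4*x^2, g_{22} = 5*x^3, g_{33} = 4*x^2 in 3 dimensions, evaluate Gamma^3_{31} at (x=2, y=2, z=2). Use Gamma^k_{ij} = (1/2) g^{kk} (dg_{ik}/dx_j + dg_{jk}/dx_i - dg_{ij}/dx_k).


For a diagonal metric, Gamma^k_{ij} = (1/2) g^{kk} (dg_{ik}/dx_j + dg_{jk}/dx_i - dg_{ij}/dx_k).
The metric is diagonal, so g_{ab} = 0 for a != b.
At the given point: g_{11} = 16, g_{22} = 40, g_{33} = 16
g^{33} = 1/16
dg_{33}/dx_1 = dg_{33}/dx_1 = 16
dg_{13}/dx_3 = 0 (off-diagonal)
dg_{31}/dx_3 = 0 (off-diagonal)
Numerator = 16 + 0 - 0 = 16
Gamma^3_{31} = 16 / (2 * 16) = 1/2

1/2


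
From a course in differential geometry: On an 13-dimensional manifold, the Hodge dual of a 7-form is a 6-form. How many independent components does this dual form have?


The Hodge dual of a p-form on an n-dimensional manifold is an (n-p)-form.
n = 13, p = 7, so dual degree = 13 - 7 = 6
The number of components is C(n, n-p) = C(13, 6) = 1716

1716


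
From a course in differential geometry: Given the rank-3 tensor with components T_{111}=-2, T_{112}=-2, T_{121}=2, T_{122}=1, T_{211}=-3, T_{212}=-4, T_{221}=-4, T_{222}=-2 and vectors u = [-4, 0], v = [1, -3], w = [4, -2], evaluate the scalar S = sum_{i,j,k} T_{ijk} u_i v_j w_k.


S = sum over i,j,k of T_{ijk} u_i v_j w_k. Expanding all 8 terms:
T_{111}*u_1*v_1*w_1 = -2*-4*1*4 = 32  (running total: 32)
T_{112}*u_1*v_1*w_2 = -2*-4*1*-2 = -16  (running total: 16)
T_{121}*u_1*v_2*w_1 = 2*-4*-3*4 = 96  (running total: 112)
T_{122}*u_1*v_2*w_2 = 1*-4*-3*-2 = -24  (running total: 88)
T_{211}*u_2*v_1*w_1 = -3*0*1*4 = 0  (running total: 88)
T_{212}*u_2*v_1*w_2 = -4*0*1*-2 = 0  (running total: 88)
T_{221}*u_2*v_2*w_1 = -4*0*-3*4 = 0  (running total: 88)
T_{222}*u_2*v_2*w_2 = -2*0*-3*-2 = 0  (running total: 88)
S = 88

88


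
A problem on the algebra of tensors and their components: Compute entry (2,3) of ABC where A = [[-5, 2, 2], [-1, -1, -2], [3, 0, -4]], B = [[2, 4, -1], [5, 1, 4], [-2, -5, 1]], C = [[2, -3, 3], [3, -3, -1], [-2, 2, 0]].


(ABC)_{23} = sum_m (AB)_{2m} C_{m3}. First compute row 2 of AB.
(AB)_{21} = -1*2 + -1*5 + -2*-2 = -3
(AB)_{22} = -1*4 + -1*1 + -2*-5 = 5
(AB)_{23} = -1*-1 + -1*4 + -2*1 = -5
Now contract with column 3 of C:
(AB)_{21} * C_{13} = -3 * 3 = -9
(AB)_{22} * C_{23} = 5 * -1 = -5
(AB)_{23} * C_{33} = -5 * 0 = 0
(ABC)_{23} = -9 + -5 + 0 = -14

-14


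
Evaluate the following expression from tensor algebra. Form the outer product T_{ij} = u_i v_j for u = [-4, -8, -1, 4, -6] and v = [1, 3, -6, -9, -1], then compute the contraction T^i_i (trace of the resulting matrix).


The outer product gives T_{ij} = u_i v_j.
The trace (contraction) is Tr(T) = sum_i T_{ii} = sum_i u_i v_i.
Diagonal entries:
T_{11} = u_1 * v_1 = -4 * 1 = -4
T_{22} = u_2 * v_2 = -8 * 3 = -24
T_{33} = u_3 * v_3 = -1 * -6 = 6
T_{44} = u_4 * v_4 = 4 * -9 = -36
T_{55} = u_5 * v_5 = -6 * -1 = 6
Tr(T) = -4 + -24 + 6 + -36 + 6 = -52

-52


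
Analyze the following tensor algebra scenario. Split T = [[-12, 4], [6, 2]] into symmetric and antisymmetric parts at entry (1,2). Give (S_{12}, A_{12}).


T_{12} = 4
T_{21} = 6
S_{12} = (4 + 6)/2 = 10/2 = 5
A_{12} = (4 - 6)/2 = -2/2 = -1
Check: S + A = 5 + -1 = 4 = T_{12}.

(5, -1)


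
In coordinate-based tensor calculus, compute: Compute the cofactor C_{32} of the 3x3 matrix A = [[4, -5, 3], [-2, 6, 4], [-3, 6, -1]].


To find cofactor C_{32}, delete row 3 and column 2.
The resulting 2x2 submatrix is: [[4, 3], [-2, 4]]
Minor M_{32} = 4*4 - 3*-2
  = 16 - -6 = 22
Sign = (-1)^(3+2) = (-1)^5 = -1
Cofactor C_{32} = -1 * 22 = -22

-22


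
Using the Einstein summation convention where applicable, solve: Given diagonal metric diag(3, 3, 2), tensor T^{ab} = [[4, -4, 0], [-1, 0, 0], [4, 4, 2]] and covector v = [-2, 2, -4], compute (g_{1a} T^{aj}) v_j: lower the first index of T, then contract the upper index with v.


Step 1: lower the first index. For a diagonal metric, g_{ia} T^{aj} = g_{ii} T^{ij} (no sum on i).
g_{11} = 3
S_1{}^1 = 3 * T^{11} = 3 * 4 = 12
S_1{}^2 = 3 * T^{12} = 3 * -4 = -12
S_1{}^3 = 3 * T^{13} = 3 * 0 = 0
Step 2: contract S_1{}^j with v_j.
S_1{}^1 * v_1 = 12 * -2 = -24
S_1{}^2 * v_2 = -12 * 2 = -24
S_1{}^3 * v_3 = 0 * -4 = 0
Result = -24 + -24 + 0 = -48

-48


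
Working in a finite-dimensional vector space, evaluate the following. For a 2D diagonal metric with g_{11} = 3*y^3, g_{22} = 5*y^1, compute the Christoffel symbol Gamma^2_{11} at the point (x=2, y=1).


For a diagonal metric, Gamma^k_{ij} = (1/2) g^{kk} (dg_{ik}/dx_j + dg_{jk}/dx_i - dg_{ij}/dx_k).
The metric is diagonal, so g_{ab} = 0 for a != b.
At the given point: g_{11} = 3, g_{22} = 5
g^{22} = 1/5
dg_{12}/dx_1 = 0 (off-diagonal)
dg_{12}/dx_1 = 0 (off-diagonal)
dg_{11}/dx_2 = dg_{11}/dx_2 = 9
Numerator = 0 + 0 - 9 = -9
Gamma^2_{11} = -9 / (2 * 5) = -9/10

-9/10


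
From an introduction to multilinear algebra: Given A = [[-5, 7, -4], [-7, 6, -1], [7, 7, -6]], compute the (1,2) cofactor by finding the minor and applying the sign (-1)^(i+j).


To find cofactor C_{12}, delete row 1 and column 2.
The resulting 2x2 submatrix is: [[-7, -1], [7, -6]]
Minor M_{12} = -7*-6 - -1*7
  = 42 - -7 = 49
Sign = (-1)^(1+2) = (-1)^3 = -1
Cofactor C_{12} = -1 * 49 = -49

-49


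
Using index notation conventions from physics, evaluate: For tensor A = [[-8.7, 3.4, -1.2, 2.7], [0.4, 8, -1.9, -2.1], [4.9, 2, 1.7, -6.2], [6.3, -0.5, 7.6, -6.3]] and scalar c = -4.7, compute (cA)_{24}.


Scalar multiplication: (cA)_{ij} = c * A_{ij}.
c = -4.7
A_{24} = -2.1
(cA)_{24} = -4.7 * -2.1 = 9.87

9.87


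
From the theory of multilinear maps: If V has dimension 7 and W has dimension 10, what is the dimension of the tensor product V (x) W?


The dimension of a tensor product is the product of dimensions.
dim(V) = 7, dim(W) = 10
dim(V (x) W) = 7 * 10 = 70

70


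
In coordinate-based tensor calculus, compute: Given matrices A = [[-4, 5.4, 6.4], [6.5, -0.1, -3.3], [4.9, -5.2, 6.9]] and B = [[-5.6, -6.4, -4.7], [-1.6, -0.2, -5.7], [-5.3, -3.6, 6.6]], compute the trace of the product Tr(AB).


Tr(AB) = sum_i (AB)_{ii} where (AB)_{ii} = sum_k A_{ik} B_{ki}.
(AB)_{11} = -4*-5.6 + 5.4*-1.6 + 6.4*-5.3 = -20.16
(AB)_{22} = 6.5*-6.4 + -0.1*-0.2 + -3.3*-3.6 = -29.7
(AB)_{33} = 4.9*-4.7 + -5.2*-5.7 + 6.9*6.6 = 52.15
Tr(AB) = -20.16 + -29.7 + 52.15 = 2.29

2.29


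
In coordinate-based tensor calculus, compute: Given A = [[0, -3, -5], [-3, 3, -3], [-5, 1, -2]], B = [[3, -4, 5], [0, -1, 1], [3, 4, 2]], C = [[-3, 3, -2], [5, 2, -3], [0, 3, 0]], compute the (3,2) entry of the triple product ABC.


(ABC)_{32} = sum_m (AB)_{3m} C_{m2}. First compute row 3 of AB.
(AB)_{31} = -5*3 + 1*0 + -2*3 = -21
(AB)_{32} = -5*-4 + 1*-1 + -2*4 = 11
(AB)_{33} = -5*5 + 1*1 + -2*2 = -28
Now contract with column 2 of C:
(AB)_{31} * C_{12} = -21 * 3 = -63
(AB)_{32} * C_{22} = 11 * 2 = 22
(AB)_{33} * C_{32} = -28 * 3 = -84
(ABC)_{32} = -63 + 22 + -84 = -125

-125


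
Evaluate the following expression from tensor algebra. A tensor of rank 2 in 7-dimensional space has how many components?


The number of components of a rank-r tensor in d dimensions is d^r.
Here d = 7 and r = 2.
7^2 = 49

49


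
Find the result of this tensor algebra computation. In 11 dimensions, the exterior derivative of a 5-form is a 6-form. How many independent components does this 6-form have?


The exterior derivative of a p-form is a (p+1)-form.
Its number of independent components is C(n, p+1).
n = 11, p+1 = 6
C(11, 6) = 462

462


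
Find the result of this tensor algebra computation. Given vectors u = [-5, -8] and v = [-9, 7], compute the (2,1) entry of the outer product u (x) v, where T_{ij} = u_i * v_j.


The outer product entry T_{ij} = u_i * v_j.
We need i=2, j=1.
u_2 = -8, v_1 = -9
T_{2,1} = -8 * -9 = 72

72


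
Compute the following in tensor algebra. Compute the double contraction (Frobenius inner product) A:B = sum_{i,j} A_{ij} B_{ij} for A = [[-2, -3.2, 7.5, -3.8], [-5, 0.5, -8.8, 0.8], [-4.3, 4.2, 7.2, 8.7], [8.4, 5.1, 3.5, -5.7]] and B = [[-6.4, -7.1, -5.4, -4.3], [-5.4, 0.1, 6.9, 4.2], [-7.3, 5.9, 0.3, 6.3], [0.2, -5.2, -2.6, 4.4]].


A:B = sum over all i,j of A_{ij} * B_{ij}.
Row 1: -2*-6.4=12.8, -3.2*-7.1=22.72, 7.5*-5.4=-40.5, -3.8*-4.3=16.34 => row sum = 11.36
Row 2: -5*-5.4=27, 0.5*0.1=0.05, -8.8*6.9=-60.72, 0.8*4.2=3.36 => row sum = -30.31
Row 3: -4.3*-7.3=31.39, 4.2*5.9=24.78, 7.2*0.3=2.16, 8.7*6.3=54.81 => row sum = 113.14
Row 4: 8.4*0.2=1.68, 5.1*-5.2=-26.52, 3.5*-2.6=-9.1, -5.7*4.4=-25.08 => row sum = -59.02
Total = 11.36 + -30.31 + 113.14 + -59.02 = 35.17

35.17


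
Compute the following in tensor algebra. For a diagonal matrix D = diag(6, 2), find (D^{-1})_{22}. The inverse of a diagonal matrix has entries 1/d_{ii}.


For a diagonal matrix, the inverse has entries (D^{-1})_{ii} = 1/d_{ii}.
The diagonal entries are: d_{11} = 6, d_{22} = 2
We need (D^{-1})_{22} = 1/d_{22} = 1/2 = 1/2

1/2


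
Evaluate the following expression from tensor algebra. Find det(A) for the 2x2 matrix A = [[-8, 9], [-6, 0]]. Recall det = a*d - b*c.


For a 2x2 matrix [[a, b], [c, d]], det = a*d - b*c.
a = -8, b = 9, c = -6, d = 0
a*d = -8 * 0 = 0
b*c = 9 * -6 = -54
det = 0 - -54 = 54

54


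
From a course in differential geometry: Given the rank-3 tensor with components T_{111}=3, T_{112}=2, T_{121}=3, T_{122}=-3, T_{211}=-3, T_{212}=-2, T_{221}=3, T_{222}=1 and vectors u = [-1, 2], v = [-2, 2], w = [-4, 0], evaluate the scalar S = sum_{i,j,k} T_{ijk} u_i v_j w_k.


S = sum over i,j,k of T_{ijk} u_i v_j w_k. Expanding all 8 terms:
T_{111}*u_1*v_1*w_1 = 3*-1*-2*-4 = -24  (running total: -24)
T_{112}*u_1*v_1*w_2 = 2*-1*-2*0 = 0  (running total: -24)
T_{121}*u_1*v_2*w_1 = 3*-1*2*-4 = 24  (running total: 0)
T_{122}*u_1*v_2*w_2 = -3*-1*2*0 = 0  (running total: 0)
T_{211}*u_2*v_1*w_1 = -3*2*-2*-4 = -48  (running total: -48)
T_{212}*u_2*v_1*w_2 = -2*2*-2*0 = 0  (running total: -48)
T_{221}*u_2*v_2*w_1 = 3*2*2*-4 = -48  (running total: -96)
T_{222}*u_2*v_2*w_2 = 1*2*2*0 = 0  (running total: -96)
S = -96

-96


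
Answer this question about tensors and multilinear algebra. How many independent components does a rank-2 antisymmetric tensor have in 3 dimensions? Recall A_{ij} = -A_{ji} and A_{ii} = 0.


An antisymmetric rank-2 tensor satisfies A_{ij} = -A_{ji}, so diagonal entries are zero.
The independent components are the upper-triangular entries: C(n, 2) = n(n-1)/2.
n = 3
C(3, 2) = 3 * 2 / 2 = 6 / 2 = 3

3


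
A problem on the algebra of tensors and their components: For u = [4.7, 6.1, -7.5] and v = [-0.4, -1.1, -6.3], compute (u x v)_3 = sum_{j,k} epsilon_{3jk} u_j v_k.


(u x v)_3 = sum_{j,k} epsilon_{3jk} u_j v_k. Only permutations of (1,2,3) contribute; the two non-zero terms are:
eps_{312} u_1 v_2 = 1 * 4.7 * -1.1 = -5.17
eps_{321} u_2 v_1 = -1 * 6.1 * -0.4 = 2.44
(u x v)_3 = -2.73

-2.73


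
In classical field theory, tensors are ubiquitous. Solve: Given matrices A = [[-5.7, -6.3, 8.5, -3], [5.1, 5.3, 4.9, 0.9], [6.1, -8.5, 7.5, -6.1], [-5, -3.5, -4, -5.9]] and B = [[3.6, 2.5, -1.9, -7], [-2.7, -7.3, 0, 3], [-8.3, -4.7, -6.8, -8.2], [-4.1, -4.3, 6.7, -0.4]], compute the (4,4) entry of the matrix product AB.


(AB)_{ij} = sum_k A_{ik} B_{kj}.
For i=4, j=4:
A_{41} * B_{14} = -5 * -7 = 35
A_{42} * B_{24} = -3.5 * 3 = -10.5
A_{43} * B_{34} = -4 * -8.2 = 32.8
A_{44} * B_{44} = -5.9 * -0.4 = 2.36
Sum = 35 + -10.5 + 32.8 + 2.36 = 59.66

59.66


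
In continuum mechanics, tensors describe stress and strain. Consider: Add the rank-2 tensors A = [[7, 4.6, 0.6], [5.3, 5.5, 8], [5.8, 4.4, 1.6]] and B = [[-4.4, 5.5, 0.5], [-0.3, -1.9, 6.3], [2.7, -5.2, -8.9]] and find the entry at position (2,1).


Tensor addition is component-wise: (A + B)_{ij} = A_{ij} + B_{ij}.
A_{21} = 5.3
B_{21} = -0.3
(A + B)_{21} = 5.3 + -0.3 = 5

5


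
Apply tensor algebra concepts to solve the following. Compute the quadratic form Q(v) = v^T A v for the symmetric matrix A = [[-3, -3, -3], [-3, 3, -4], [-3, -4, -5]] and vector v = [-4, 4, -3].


First compute Av:
(Av)_1 = -3*-4 + -3*4 + -3*-3 = 9
(Av)_2 = -3*-4 + 3*4 + -4*-3 = 36
(Av)_3 = -3*-4 + -4*4 + -5*-3 = 11
Av = [9, 36, 11]
Then v^T (Av) = -4*9 + 4*36 + -3*11
= -36 + 144 + -33 = 75

75


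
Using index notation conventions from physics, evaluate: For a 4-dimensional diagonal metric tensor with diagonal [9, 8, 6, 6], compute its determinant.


For a diagonal metric, the determinant is the product of diagonal entries.
Diagonal entries: 9, 8, 6, 6
det(g) = 9 * 8 * 6 * 6 = 2592

2592


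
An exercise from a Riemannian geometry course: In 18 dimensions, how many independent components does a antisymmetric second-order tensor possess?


A antisymmetric rank-2 tensor in d dimensions has d(d-1)/2 independent components.
d = 18
d(d-1)/2 = 18 * 17 / 2 = 306 / 2 = 153

153


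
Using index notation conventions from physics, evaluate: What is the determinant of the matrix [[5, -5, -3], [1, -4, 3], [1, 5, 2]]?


Expanding along the first row, det(A) = a11*M_11 - a12*M_12 + a13*M_13, where M_1j is the (1,j) minor.
Minor M_11 = -4*2 - 3*5 = -23
Minor M_12 = 1*2 - 3*1 = -1
Minor M_13 = 1*5 - -4*1 = 9
det = 5*(-23) - -5*(-1) + -3*(9)
    = -115 - 5 + -27
    = -147

-147


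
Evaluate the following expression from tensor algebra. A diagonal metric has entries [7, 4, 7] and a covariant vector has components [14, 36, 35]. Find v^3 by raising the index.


To raise an index with a diagonal metric: v^i = v_i / g_{ii}.
For index 3: v_3 = 35, g_{33} = 7
v^3 = 35 / 7 = 5

5


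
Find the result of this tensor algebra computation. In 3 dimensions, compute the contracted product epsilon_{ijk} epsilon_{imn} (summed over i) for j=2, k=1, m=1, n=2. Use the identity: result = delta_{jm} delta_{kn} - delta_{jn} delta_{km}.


Using the identity: epsilon_{ijk} epsilon_{imn} = delta_{jm} delta_{kn} - delta_{jn} delta_{km}.
delta_{21} = 0
delta_{12} = 0
delta_{22} = 1
delta_{11} = 1
Result = 0 * 0 - 1 * 1 = 0 - 1 = -1

-1


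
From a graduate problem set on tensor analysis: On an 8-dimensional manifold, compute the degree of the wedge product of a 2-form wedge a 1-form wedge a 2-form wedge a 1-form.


The degree of a wedge product is the sum of the degrees of the individual forms.
Degrees: 2, 1, 2, 1
Total degree = 2 + 1 + 2 + 1 = 6

6


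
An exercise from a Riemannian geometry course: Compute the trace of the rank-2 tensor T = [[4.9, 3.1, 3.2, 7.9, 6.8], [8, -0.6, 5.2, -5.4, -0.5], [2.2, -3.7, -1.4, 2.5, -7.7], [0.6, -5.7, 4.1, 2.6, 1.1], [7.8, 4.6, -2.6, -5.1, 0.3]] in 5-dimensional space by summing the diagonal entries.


The contraction (trace) of a rank-2 tensor is the sum of its diagonal elements.
Diagonal entries: A[1,1] = 4.9, A[2,2] = -0.6, A[3,3] = -1.4, A[4,4] = 2.6, A[5,5] = 0.3
Tr(A) = 4.9 + -0.6 + -1.4 + 2.6 + 0.3 = 5.8

5.8


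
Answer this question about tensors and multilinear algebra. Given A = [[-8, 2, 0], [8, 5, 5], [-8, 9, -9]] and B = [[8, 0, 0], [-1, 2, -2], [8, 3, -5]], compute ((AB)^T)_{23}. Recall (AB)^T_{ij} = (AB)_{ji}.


(AB)^T_{ij} = (AB)_{ji} = sum_k A_{jk} B_{ki}.
For i=2, j=3 we need (AB)_{32}:
A_{31} * B_{12} = -8 * 0 = 0
A_{32} * B_{22} = 9 * 2 = 18
A_{33} * B_{32} = -9 * 3 = -27
Sum = 0 + 18 + -27 = -9

-9


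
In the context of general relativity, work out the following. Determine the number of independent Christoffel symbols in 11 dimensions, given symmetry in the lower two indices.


Christoffel symbols Gamma^k_{ij} are symmetric in i,j, so there are d * d(d+1)/2 independent symbols.
d = 11
d(d+1)/2 = 11 * 12 / 2 = 66
Total = 11 * 66 = 726

726


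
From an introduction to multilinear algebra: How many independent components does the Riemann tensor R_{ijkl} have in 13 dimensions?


The Riemann tensor in d dimensions has d^2(d^2 - 1)/12 independent components.
d = 13, so d^2 = 169
d^2 - 1 = 168
d^2(d^2 - 1) = 169 * 168 = 28392
Divide by 12: 28392 / 12 = 2366

2366


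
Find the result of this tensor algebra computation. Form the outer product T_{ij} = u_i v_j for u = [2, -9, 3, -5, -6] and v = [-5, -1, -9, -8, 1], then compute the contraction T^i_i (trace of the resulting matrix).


The outer product gives T_{ij} = u_i v_j.
The trace (contraction) is Tr(T) = sum_i T_{ii} = sum_i u_i v_i.
Diagonal entries:
T_{11} = u_1 * v_1 = 2 * -5 = -10
T_{22} = u_2 * v_2 = -9 * -1 = 9
T_{33} = u_3 * v_3 = 3 * -9 = -27
T_{44} = u_4 * v_4 = -5 * -8 = 40
T_{55} = u_5 * v_5 = -6 * 1 = -6
Tr(T) = -10 + 9 + -27 + 40 + -6 = 6

6


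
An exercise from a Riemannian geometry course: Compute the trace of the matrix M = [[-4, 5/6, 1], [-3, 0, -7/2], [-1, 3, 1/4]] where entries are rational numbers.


The trace is the sum of diagonal entries.
Diagonal: M[1,1] = -4, M[2,2] = 0, M[3,3] = 1/4
Tr(M) = -4 + 0 + 1/4
Computing step by step:
After adding M[1,1]: -4
After adding M[2,2]: -4
After adding M[3,3]: -15/4
Tr(M) = -15/4

-15/4


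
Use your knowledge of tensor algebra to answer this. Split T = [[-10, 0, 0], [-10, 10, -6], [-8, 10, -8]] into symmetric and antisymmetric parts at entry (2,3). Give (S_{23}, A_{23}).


T_{23} = -6
T_{32} = 10
S_{23} = (-6 + 10)/2 = 4/2 = 2
A_{23} = (-6 - 10)/2 = -16/2 = -8
Check: S + A = 2 + -8 = -6 = T_{23}.

(2, -8)


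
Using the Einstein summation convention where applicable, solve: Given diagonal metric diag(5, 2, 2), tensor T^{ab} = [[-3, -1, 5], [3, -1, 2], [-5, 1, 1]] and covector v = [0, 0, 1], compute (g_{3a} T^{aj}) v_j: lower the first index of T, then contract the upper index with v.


Step 1: lower the first index. For a diagonal metric, g_{ia} T^{aj} = g_{ii} T^{ij} (no sum on i).
g_{33} = 2
S_3{}^1 = 2 * T^{31} = 2 * -5 = -10
S_3{}^2 = 2 * T^{32} = 2 * 1 = 2
S_3{}^3 = 2 * T^{33} = 2 * 1 = 2
Step 2: contract S_3{}^j with v_j.
S_3{}^1 * v_1 = -10 * 0 = 0
S_3{}^2 * v_2 = 2 * 0 = 0
S_3{}^3 * v_3 = 2 * 1 = 2
Result = 0 + 0 + 2 = 2

2
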